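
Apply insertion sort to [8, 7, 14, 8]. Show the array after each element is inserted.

First element 8 is already 'sorted'
Insert 7: shifted 1 elements -> [7, 8, 14, 8]
Insert 14: shifted 0 elements -> [7, 8, 14, 8]
Insert 8: shifted 1 elements -> [7, 8, 8, 14]


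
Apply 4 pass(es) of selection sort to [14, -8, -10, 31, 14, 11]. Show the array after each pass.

Pass 1: Select minimum -10 at index 2, swap -> [-10, -8, 14, 31, 14, 11]
Pass 2: Select minimum -8 at index 1, swap -> [-10, -8, 14, 31, 14, 11]
Pass 3: Select minimum 11 at index 5, swap -> [-10, -8, 11, 31, 14, 14]
Pass 4: Select minimum 14 at index 4, swap -> [-10, -8, 11, 14, 31, 14]


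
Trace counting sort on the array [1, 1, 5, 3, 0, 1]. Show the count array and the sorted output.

Count array: [1, 3, 0, 1, 0, 1]
(count[i] = number of elements equal to i)
Cumulative count: [1, 4, 4, 5, 5, 6]
Sorted: [0, 1, 1, 1, 3, 5]


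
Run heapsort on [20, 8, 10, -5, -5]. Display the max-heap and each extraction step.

Build heap: [20, 8, 10, -5, -5]
Extract 20: [10, 8, -5, -5, 20]
Extract 10: [8, -5, -5, 10, 20]
Extract 8: [-5, -5, 8, 10, 20]
Extract -5: [-5, -5, 8, 10, 20]


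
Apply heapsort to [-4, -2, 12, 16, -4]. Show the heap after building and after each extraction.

Build heap: [16, -2, 12, -4, -4]
Extract 16: [12, -2, -4, -4, 16]
Extract 12: [-2, -4, -4, 12, 16]
Extract -2: [-4, -4, -2, 12, 16]
Extract -4: [-4, -4, -2, 12, 16]


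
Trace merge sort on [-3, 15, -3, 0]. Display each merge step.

Divide and conquer:
  Merge [-3] + [15] -> [-3, 15]
  Merge [-3] + [0] -> [-3, 0]
  Merge [-3, 15] + [-3, 0] -> [-3, -3, 0, 15]


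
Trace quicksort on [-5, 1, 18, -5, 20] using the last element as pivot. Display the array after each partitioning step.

Partition 1: pivot=20 at index 4 -> [-5, 1, 18, -5, 20]
Partition 2: pivot=-5 at index 1 -> [-5, -5, 18, 1, 20]
Partition 3: pivot=1 at index 2 -> [-5, -5, 1, 18, 20]


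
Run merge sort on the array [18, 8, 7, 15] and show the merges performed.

Divide and conquer:
  Merge [18] + [8] -> [8, 18]
  Merge [7] + [15] -> [7, 15]
  Merge [8, 18] + [7, 15] -> [7, 8, 15, 18]


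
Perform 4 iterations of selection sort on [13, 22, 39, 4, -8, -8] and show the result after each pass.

Pass 1: Select minimum -8 at index 4, swap -> [-8, 22, 39, 4, 13, -8]
Pass 2: Select minimum -8 at index 5, swap -> [-8, -8, 39, 4, 13, 22]
Pass 3: Select minimum 4 at index 3, swap -> [-8, -8, 4, 39, 13, 22]
Pass 4: Select minimum 13 at index 4, swap -> [-8, -8, 4, 13, 39, 22]


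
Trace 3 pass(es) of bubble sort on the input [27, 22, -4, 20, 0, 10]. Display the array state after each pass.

After pass 1: [22, -4, 20, 0, 10, 27] (5 swaps)
After pass 2: [-4, 20, 0, 10, 22, 27] (4 swaps)
After pass 3: [-4, 0, 10, 20, 22, 27] (2 swaps)
Total swaps: 11


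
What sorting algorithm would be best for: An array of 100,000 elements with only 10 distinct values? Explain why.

Best choice: 3-way quicksort or Counting sort
Reason: 3-way (Dutch national flag) partitioning groups every copy of the pivot together, so with only d=10 distinct keys quicksort finishes in O(n log d) expected time, which is effectively linear; counting sort runs in O(n + k) where k is the size of the key range (not the number of distinct values), so it is linear when the 10 values are integers drawn from a small known range


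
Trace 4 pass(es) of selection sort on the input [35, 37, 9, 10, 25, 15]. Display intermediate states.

Pass 1: Select minimum 9 at index 2, swap -> [9, 37, 35, 10, 25, 15]
Pass 2: Select minimum 10 at index 3, swap -> [9, 10, 35, 37, 25, 15]
Pass 3: Select minimum 15 at index 5, swap -> [9, 10, 15, 37, 25, 35]
Pass 4: Select minimum 25 at index 4, swap -> [9, 10, 15, 25, 37, 35]


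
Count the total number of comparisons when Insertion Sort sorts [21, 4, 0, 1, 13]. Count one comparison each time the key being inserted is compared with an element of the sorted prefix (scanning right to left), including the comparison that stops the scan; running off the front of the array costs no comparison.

Insert 4: 21 > 4 (shift), reached front = 1 comparison(s) -> [4, 21, 0, 1, 13]
Insert 0: 21 > 0 (shift), 4 > 0 (shift), reached front = 2 comparison(s) -> [0, 4, 21, 1, 13]
Insert 1: 21 > 1 (shift), 4 > 1 (shift), 0 <= 1 (stop) = 3 comparison(s) -> [0, 1, 4, 21, 13]
Insert 13: 21 > 13 (shift), 4 <= 13 (stop) = 2 comparison(s) -> [0, 1, 4, 13, 21]
Total comparisons: 1 + 2 + 3 + 2 = 8


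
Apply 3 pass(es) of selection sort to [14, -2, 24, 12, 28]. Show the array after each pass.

Pass 1: Select minimum -2 at index 1, swap -> [-2, 14, 24, 12, 28]
Pass 2: Select minimum 12 at index 3, swap -> [-2, 12, 24, 14, 28]
Pass 3: Select minimum 14 at index 3, swap -> [-2, 12, 14, 24, 28]


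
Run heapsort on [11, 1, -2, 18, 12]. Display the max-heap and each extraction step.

Build heap: [18, 12, -2, 1, 11]
Extract 18: [12, 11, -2, 1, 18]
Extract 12: [11, 1, -2, 12, 18]
Extract 11: [1, -2, 11, 12, 18]
Extract 1: [-2, 1, 11, 12, 18]


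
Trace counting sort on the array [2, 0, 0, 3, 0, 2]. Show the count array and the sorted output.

Count array: [3, 0, 2, 1]
(count[i] = number of elements equal to i)
Cumulative count: [3, 3, 5, 6]
Sorted: [0, 0, 0, 2, 2, 3]


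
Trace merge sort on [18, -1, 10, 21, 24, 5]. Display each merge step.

Divide and conquer:
  Merge [-1] + [10] -> [-1, 10]
  Merge [18] + [-1, 10] -> [-1, 10, 18]
  Merge [24] + [5] -> [5, 24]
  Merge [21] + [5, 24] -> [5, 21, 24]
  Merge [-1, 10, 18] + [5, 21, 24] -> [-1, 5, 10, 18, 21, 24]


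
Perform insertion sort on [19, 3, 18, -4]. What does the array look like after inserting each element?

First element 19 is already 'sorted'
Insert 3: shifted 1 elements -> [3, 19, 18, -4]
Insert 18: shifted 1 elements -> [3, 18, 19, -4]
Insert -4: shifted 3 elements -> [-4, 3, 18, 19]


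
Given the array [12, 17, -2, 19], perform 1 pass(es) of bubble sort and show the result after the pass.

After pass 1: [12, -2, 17, 19] (1 swaps)
Total swaps: 1


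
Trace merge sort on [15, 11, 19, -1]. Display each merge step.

Divide and conquer:
  Merge [15] + [11] -> [11, 15]
  Merge [19] + [-1] -> [-1, 19]
  Merge [11, 15] + [-1, 19] -> [-1, 11, 15, 19]


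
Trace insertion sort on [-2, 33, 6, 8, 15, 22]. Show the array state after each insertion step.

First element -2 is already 'sorted'
Insert 33: shifted 0 elements -> [-2, 33, 6, 8, 15, 22]
Insert 6: shifted 1 elements -> [-2, 6, 33, 8, 15, 22]
Insert 8: shifted 1 elements -> [-2, 6, 8, 33, 15, 22]
Insert 15: shifted 1 elements -> [-2, 6, 8, 15, 33, 22]
Insert 22: shifted 1 elements -> [-2, 6, 8, 15, 22, 33]


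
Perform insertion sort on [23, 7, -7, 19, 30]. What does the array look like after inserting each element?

First element 23 is already 'sorted'
Insert 7: shifted 1 elements -> [7, 23, -7, 19, 30]
Insert -7: shifted 2 elements -> [-7, 7, 23, 19, 30]
Insert 19: shifted 1 elements -> [-7, 7, 19, 23, 30]
Insert 30: shifted 0 elements -> [-7, 7, 19, 23, 30]


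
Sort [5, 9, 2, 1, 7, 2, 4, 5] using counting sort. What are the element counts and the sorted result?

Count array: [0, 1, 2, 0, 1, 2, 0, 1, 0, 1]
(count[i] = number of elements equal to i)
Cumulative count: [0, 1, 3, 3, 4, 6, 6, 7, 7, 8]
Sorted: [1, 2, 2, 4, 5, 5, 7, 9]


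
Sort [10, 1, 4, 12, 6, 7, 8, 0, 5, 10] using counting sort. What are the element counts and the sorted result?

Count array: [1, 1, 0, 0, 1, 1, 1, 1, 1, 0, 2, 0, 1]
(count[i] = number of elements equal to i)
Cumulative count: [1, 2, 2, 2, 3, 4, 5, 6, 7, 7, 9, 9, 10]
Sorted: [0, 1, 4, 5, 6, 7, 8, 10, 10, 12]


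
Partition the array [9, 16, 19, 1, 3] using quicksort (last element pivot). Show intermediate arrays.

Partition 1: pivot=3 at index 1 -> [1, 3, 19, 9, 16]
Partition 2: pivot=16 at index 3 -> [1, 3, 9, 16, 19]


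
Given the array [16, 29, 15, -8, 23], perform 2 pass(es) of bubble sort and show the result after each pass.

After pass 1: [16, 15, -8, 23, 29] (3 swaps)
After pass 2: [15, -8, 16, 23, 29] (2 swaps)
Total swaps: 5


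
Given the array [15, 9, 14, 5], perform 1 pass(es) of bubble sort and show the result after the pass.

After pass 1: [9, 14, 5, 15] (3 swaps)
Total swaps: 3


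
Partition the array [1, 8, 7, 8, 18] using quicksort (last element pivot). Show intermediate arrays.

Partition 1: pivot=18 at index 4 -> [1, 8, 7, 8, 18]
Partition 2: pivot=8 at index 3 -> [1, 8, 7, 8, 18]
Partition 3: pivot=7 at index 1 -> [1, 7, 8, 8, 18]


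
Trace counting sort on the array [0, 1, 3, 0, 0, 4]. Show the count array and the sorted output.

Count array: [3, 1, 0, 1, 1]
(count[i] = number of elements equal to i)
Cumulative count: [3, 4, 4, 5, 6]
Sorted: [0, 0, 0, 1, 3, 4]


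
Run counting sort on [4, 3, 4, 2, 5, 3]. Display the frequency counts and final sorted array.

Count array: [0, 0, 1, 2, 2, 1]
(count[i] = number of elements equal to i)
Cumulative count: [0, 0, 1, 3, 5, 6]
Sorted: [2, 3, 3, 4, 4, 5]


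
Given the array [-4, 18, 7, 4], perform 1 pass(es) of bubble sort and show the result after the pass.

After pass 1: [-4, 7, 4, 18] (2 swaps)
Total swaps: 2


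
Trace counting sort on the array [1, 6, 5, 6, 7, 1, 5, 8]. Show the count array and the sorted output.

Count array: [0, 2, 0, 0, 0, 2, 2, 1, 1]
(count[i] = number of elements equal to i)
Cumulative count: [0, 2, 2, 2, 2, 4, 6, 7, 8]
Sorted: [1, 1, 5, 5, 6, 6, 7, 8]


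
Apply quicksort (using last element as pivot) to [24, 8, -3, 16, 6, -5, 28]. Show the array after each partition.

Partition 1: pivot=28 at index 6 -> [24, 8, -3, 16, 6, -5, 28]
Partition 2: pivot=-5 at index 0 -> [-5, 8, -3, 16, 6, 24, 28]
Partition 3: pivot=24 at index 5 -> [-5, 8, -3, 16, 6, 24, 28]
Partition 4: pivot=6 at index 2 -> [-5, -3, 6, 16, 8, 24, 28]
Partition 5: pivot=8 at index 3 -> [-5, -3, 6, 8, 16, 24, 28]


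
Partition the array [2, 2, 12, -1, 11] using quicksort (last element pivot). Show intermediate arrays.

Partition 1: pivot=11 at index 3 -> [2, 2, -1, 11, 12]
Partition 2: pivot=-1 at index 0 -> [-1, 2, 2, 11, 12]
Partition 3: pivot=2 at index 2 -> [-1, 2, 2, 11, 12]


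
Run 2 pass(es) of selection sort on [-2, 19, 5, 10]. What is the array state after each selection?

Pass 1: Select minimum -2 at index 0, swap -> [-2, 19, 5, 10]
Pass 2: Select minimum 5 at index 2, swap -> [-2, 5, 19, 10]


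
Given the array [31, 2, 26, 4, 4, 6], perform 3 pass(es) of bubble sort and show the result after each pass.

After pass 1: [2, 26, 4, 4, 6, 31] (5 swaps)
After pass 2: [2, 4, 4, 6, 26, 31] (3 swaps)
After pass 3: [2, 4, 4, 6, 26, 31] (0 swaps)
Total swaps: 8


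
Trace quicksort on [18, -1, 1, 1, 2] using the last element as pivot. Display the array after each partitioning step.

Partition 1: pivot=2 at index 3 -> [-1, 1, 1, 2, 18]
Partition 2: pivot=1 at index 2 -> [-1, 1, 1, 2, 18]
Partition 3: pivot=1 at index 1 -> [-1, 1, 1, 2, 18]


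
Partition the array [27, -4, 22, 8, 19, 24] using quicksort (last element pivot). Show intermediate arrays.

Partition 1: pivot=24 at index 4 -> [-4, 22, 8, 19, 24, 27]
Partition 2: pivot=19 at index 2 -> [-4, 8, 19, 22, 24, 27]
Partition 3: pivot=8 at index 1 -> [-4, 8, 19, 22, 24, 27]


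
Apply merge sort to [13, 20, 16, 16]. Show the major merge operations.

Divide and conquer:
  Merge [13] + [20] -> [13, 20]
  Merge [16] + [16] -> [16, 16]
  Merge [13, 20] + [16, 16] -> [13, 16, 16, 20]


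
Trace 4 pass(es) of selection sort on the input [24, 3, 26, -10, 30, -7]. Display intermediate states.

Pass 1: Select minimum -10 at index 3, swap -> [-10, 3, 26, 24, 30, -7]
Pass 2: Select minimum -7 at index 5, swap -> [-10, -7, 26, 24, 30, 3]
Pass 3: Select minimum 3 at index 5, swap -> [-10, -7, 3, 24, 30, 26]
Pass 4: Select minimum 24 at index 3, swap -> [-10, -7, 3, 24, 30, 26]


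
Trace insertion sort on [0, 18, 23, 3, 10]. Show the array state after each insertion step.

First element 0 is already 'sorted'
Insert 18: shifted 0 elements -> [0, 18, 23, 3, 10]
Insert 23: shifted 0 elements -> [0, 18, 23, 3, 10]
Insert 3: shifted 2 elements -> [0, 3, 18, 23, 10]
Insert 10: shifted 2 elements -> [0, 3, 10, 18, 23]


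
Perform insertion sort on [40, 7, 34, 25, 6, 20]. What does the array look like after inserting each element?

First element 40 is already 'sorted'
Insert 7: shifted 1 elements -> [7, 40, 34, 25, 6, 20]
Insert 34: shifted 1 elements -> [7, 34, 40, 25, 6, 20]
Insert 25: shifted 2 elements -> [7, 25, 34, 40, 6, 20]
Insert 6: shifted 4 elements -> [6, 7, 25, 34, 40, 20]
Insert 20: shifted 3 elements -> [6, 7, 20, 25, 34, 40]


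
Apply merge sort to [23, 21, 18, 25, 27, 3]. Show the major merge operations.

Divide and conquer:
  Merge [21] + [18] -> [18, 21]
  Merge [23] + [18, 21] -> [18, 21, 23]
  Merge [27] + [3] -> [3, 27]
  Merge [25] + [3, 27] -> [3, 25, 27]
  Merge [18, 21, 23] + [3, 25, 27] -> [3, 18, 21, 23, 25, 27]


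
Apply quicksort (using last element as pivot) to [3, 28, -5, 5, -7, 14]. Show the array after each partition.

Partition 1: pivot=14 at index 4 -> [3, -5, 5, -7, 14, 28]
Partition 2: pivot=-7 at index 0 -> [-7, -5, 5, 3, 14, 28]
Partition 3: pivot=3 at index 2 -> [-7, -5, 3, 5, 14, 28]


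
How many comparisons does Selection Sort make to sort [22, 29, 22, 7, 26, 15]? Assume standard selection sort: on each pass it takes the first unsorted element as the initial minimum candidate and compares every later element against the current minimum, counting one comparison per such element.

Pass 1: scan indices 1..5 for the minimum = 5 comparison(s); min is 7, place at index 0 -> [7, 29, 22, 22, 26, 15]
Pass 2: scan indices 2..5 for the minimum = 4 comparison(s); min is 15, place at index 1 -> [7, 15, 22, 22, 26, 29]
Pass 3: scan indices 3..5 for the minimum = 3 comparison(s); min is 22, place at index 2 -> [7, 15, 22, 22, 26, 29]
Pass 4: scan indices 4..5 for the minimum = 2 comparison(s); min is 22, place at index 3 -> [7, 15, 22, 22, 26, 29]
Pass 5: scan indices 5..5 for the minimum = 1 comparison(s); min is 26, place at index 4 -> [7, 15, 22, 22, 26, 29]
Selection sort always scans the whole unsorted suffix, so the count is (n-1) + (n-2) + ... + 1 = n(n-1)/2 = 6*5/2 = 15 regardless of the input order.
Total comparisons: 5 + 4 + 3 + 2 + 1 = 15


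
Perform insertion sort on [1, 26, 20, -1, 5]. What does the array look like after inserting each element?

First element 1 is already 'sorted'
Insert 26: shifted 0 elements -> [1, 26, 20, -1, 5]
Insert 20: shifted 1 elements -> [1, 20, 26, -1, 5]
Insert -1: shifted 3 elements -> [-1, 1, 20, 26, 5]
Insert 5: shifted 2 elements -> [-1, 1, 5, 20, 26]


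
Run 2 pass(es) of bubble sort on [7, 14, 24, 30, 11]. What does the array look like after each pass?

After pass 1: [7, 14, 24, 11, 30] (1 swaps)
After pass 2: [7, 14, 11, 24, 30] (1 swaps)
Total swaps: 2


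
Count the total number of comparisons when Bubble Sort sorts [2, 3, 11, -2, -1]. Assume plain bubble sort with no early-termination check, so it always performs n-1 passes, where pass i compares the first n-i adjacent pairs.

Pass 1: compare adjacent pairs (0,1)..(3,4) = 4 comparison(s), 2 swap(s) -> [2, 3, -2, -1, 11]
Pass 2: compare adjacent pairs (0,1)..(2,3) = 3 comparison(s), 2 swap(s) -> [2, -2, -1, 3, 11]
Pass 3: compare adjacent pairs (0,1)..(1,2) = 2 comparison(s), 2 swap(s) -> [-2, -1, 2, 3, 11]
Pass 4: compare adjacent pairs (0,1)..(0,1) = 1 comparison(s), 0 swap(s) -> [-2, -1, 2, 3, 11]
Total comparisons: 4 + 3 + 2 + 1 = 10


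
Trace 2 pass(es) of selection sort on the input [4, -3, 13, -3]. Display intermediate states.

Pass 1: Select minimum -3 at index 1, swap -> [-3, 4, 13, -3]
Pass 2: Select minimum -3 at index 3, swap -> [-3, -3, 13, 4]


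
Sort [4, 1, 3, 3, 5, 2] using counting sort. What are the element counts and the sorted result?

Count array: [0, 1, 1, 2, 1, 1]
(count[i] = number of elements equal to i)
Cumulative count: [0, 1, 2, 4, 5, 6]
Sorted: [1, 2, 3, 3, 4, 5]


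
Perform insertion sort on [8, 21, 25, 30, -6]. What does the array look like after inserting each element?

First element 8 is already 'sorted'
Insert 21: shifted 0 elements -> [8, 21, 25, 30, -6]
Insert 25: shifted 0 elements -> [8, 21, 25, 30, -6]
Insert 30: shifted 0 elements -> [8, 21, 25, 30, -6]
Insert -6: shifted 4 elements -> [-6, 8, 21, 25, 30]


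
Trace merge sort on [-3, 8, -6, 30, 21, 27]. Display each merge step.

Divide and conquer:
  Merge [8] + [-6] -> [-6, 8]
  Merge [-3] + [-6, 8] -> [-6, -3, 8]
  Merge [21] + [27] -> [21, 27]
  Merge [30] + [21, 27] -> [21, 27, 30]
  Merge [-6, -3, 8] + [21, 27, 30] -> [-6, -3, 8, 21, 27, 30]


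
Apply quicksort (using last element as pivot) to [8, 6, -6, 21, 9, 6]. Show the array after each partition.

Partition 1: pivot=6 at index 2 -> [6, -6, 6, 21, 9, 8]
Partition 2: pivot=-6 at index 0 -> [-6, 6, 6, 21, 9, 8]
Partition 3: pivot=8 at index 3 -> [-6, 6, 6, 8, 9, 21]
Partition 4: pivot=21 at index 5 -> [-6, 6, 6, 8, 9, 21]


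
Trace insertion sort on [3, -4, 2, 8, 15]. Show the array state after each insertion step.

First element 3 is already 'sorted'
Insert -4: shifted 1 elements -> [-4, 3, 2, 8, 15]
Insert 2: shifted 1 elements -> [-4, 2, 3, 8, 15]
Insert 8: shifted 0 elements -> [-4, 2, 3, 8, 15]
Insert 15: shifted 0 elements -> [-4, 2, 3, 8, 15]


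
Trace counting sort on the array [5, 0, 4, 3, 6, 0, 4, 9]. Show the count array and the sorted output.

Count array: [2, 0, 0, 1, 2, 1, 1, 0, 0, 1]
(count[i] = number of elements equal to i)
Cumulative count: [2, 2, 2, 3, 5, 6, 7, 7, 7, 8]
Sorted: [0, 0, 3, 4, 4, 5, 6, 9]


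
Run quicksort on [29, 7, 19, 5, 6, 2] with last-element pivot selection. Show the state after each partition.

Partition 1: pivot=2 at index 0 -> [2, 7, 19, 5, 6, 29]
Partition 2: pivot=29 at index 5 -> [2, 7, 19, 5, 6, 29]
Partition 3: pivot=6 at index 2 -> [2, 5, 6, 7, 19, 29]
Partition 4: pivot=19 at index 4 -> [2, 5, 6, 7, 19, 29]


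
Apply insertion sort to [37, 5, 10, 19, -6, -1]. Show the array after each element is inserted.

First element 37 is already 'sorted'
Insert 5: shifted 1 elements -> [5, 37, 10, 19, -6, -1]
Insert 10: shifted 1 elements -> [5, 10, 37, 19, -6, -1]
Insert 19: shifted 1 elements -> [5, 10, 19, 37, -6, -1]
Insert -6: shifted 4 elements -> [-6, 5, 10, 19, 37, -1]
Insert -1: shifted 4 elements -> [-6, -1, 5, 10, 19, 37]


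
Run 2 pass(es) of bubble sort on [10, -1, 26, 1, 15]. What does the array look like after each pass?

After pass 1: [-1, 10, 1, 15, 26] (3 swaps)
After pass 2: [-1, 1, 10, 15, 26] (1 swaps)
Total swaps: 4


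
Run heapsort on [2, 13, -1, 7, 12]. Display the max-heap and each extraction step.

Build heap: [13, 12, -1, 7, 2]
Extract 13: [12, 7, -1, 2, 13]
Extract 12: [7, 2, -1, 12, 13]
Extract 7: [2, -1, 7, 12, 13]
Extract 2: [-1, 2, 7, 12, 13]


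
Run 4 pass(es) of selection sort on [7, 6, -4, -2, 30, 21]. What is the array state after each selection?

Pass 1: Select minimum -4 at index 2, swap -> [-4, 6, 7, -2, 30, 21]
Pass 2: Select minimum -2 at index 3, swap -> [-4, -2, 7, 6, 30, 21]
Pass 3: Select minimum 6 at index 3, swap -> [-4, -2, 6, 7, 30, 21]
Pass 4: Select minimum 7 at index 3, swap -> [-4, -2, 6, 7, 30, 21]


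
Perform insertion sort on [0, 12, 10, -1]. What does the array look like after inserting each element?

First element 0 is already 'sorted'
Insert 12: shifted 0 elements -> [0, 12, 10, -1]
Insert 10: shifted 1 elements -> [0, 10, 12, -1]
Insert -1: shifted 3 elements -> [-1, 0, 10, 12]


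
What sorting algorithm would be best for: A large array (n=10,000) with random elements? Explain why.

Best choice: Quicksort or Mergesort
Reason: Both have O(n log n) average case; quicksort has lower constant factors


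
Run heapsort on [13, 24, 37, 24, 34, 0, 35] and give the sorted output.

Build heap: [37, 34, 35, 24, 24, 0, 13]
Extract 37: [35, 34, 13, 24, 24, 0, 37]
Extract 35: [34, 24, 13, 0, 24, 35, 37]
Extract 34: [24, 24, 13, 0, 34, 35, 37]
Extract 24: [24, 0, 13, 24, 34, 35, 37]
Extract 24: [13, 0, 24, 24, 34, 35, 37]
Extract 13: [0, 13, 24, 24, 34, 35, 37]


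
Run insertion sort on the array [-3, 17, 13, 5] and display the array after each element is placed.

First element -3 is already 'sorted'
Insert 17: shifted 0 elements -> [-3, 17, 13, 5]
Insert 13: shifted 1 elements -> [-3, 13, 17, 5]
Insert 5: shifted 2 elements -> [-3, 5, 13, 17]


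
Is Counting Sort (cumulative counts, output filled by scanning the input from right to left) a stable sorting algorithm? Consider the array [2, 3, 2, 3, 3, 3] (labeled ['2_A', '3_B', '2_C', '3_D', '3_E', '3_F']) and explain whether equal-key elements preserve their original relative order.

Trace Counting Sort on the labeled array (the key is the number; the letter only tracks identity):
  Counts for values 0..3: [0, 0, 2, 4]
  Cumulative counts: [0, 0, 2, 6]
  Scan right to left: place 3_F at output index 5
  Scan right to left: place 3_E at output index 4
  Scan right to left: place 3_D at output index 3
  Scan right to left: place 2_C at output index 1
  Scan right to left: place 3_B at output index 2
  Scan right to left: place 2_A at output index 0
  Output: [2_A, 2_C, 3_B, 3_D, 3_E, 3_F]
Equal keys:
  value 2: originally 2_A, 2_C; after sorting 2_A, 2_C -> order preserved
  value 3: originally 3_B, 3_D, 3_E, 3_F; after sorting 3_B, 3_D, 3_E, 3_F -> order preserved
All equal keys kept their original relative order. Counting Sort is stable: scanning the input right to left with decreasing cumulative counts places later duplicates at later output positions.
Answer: Stable


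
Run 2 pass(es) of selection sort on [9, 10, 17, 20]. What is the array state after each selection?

Pass 1: Select minimum 9 at index 0, swap -> [9, 10, 17, 20]
Pass 2: Select minimum 10 at index 1, swap -> [9, 10, 17, 20]


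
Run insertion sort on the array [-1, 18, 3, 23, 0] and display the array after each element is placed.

First element -1 is already 'sorted'
Insert 18: shifted 0 elements -> [-1, 18, 3, 23, 0]
Insert 3: shifted 1 elements -> [-1, 3, 18, 23, 0]
Insert 23: shifted 0 elements -> [-1, 3, 18, 23, 0]
Insert 0: shifted 3 elements -> [-1, 0, 3, 18, 23]


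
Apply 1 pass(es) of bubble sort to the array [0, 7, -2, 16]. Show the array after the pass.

After pass 1: [0, -2, 7, 16] (1 swaps)
Total swaps: 1


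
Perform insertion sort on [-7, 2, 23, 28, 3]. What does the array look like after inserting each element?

First element -7 is already 'sorted'
Insert 2: shifted 0 elements -> [-7, 2, 23, 28, 3]
Insert 23: shifted 0 elements -> [-7, 2, 23, 28, 3]
Insert 28: shifted 0 elements -> [-7, 2, 23, 28, 3]
Insert 3: shifted 2 elements -> [-7, 2, 3, 23, 28]


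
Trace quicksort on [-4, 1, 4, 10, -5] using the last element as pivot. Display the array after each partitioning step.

Partition 1: pivot=-5 at index 0 -> [-5, 1, 4, 10, -4]
Partition 2: pivot=-4 at index 1 -> [-5, -4, 4, 10, 1]
Partition 3: pivot=1 at index 2 -> [-5, -4, 1, 10, 4]
Partition 4: pivot=4 at index 3 -> [-5, -4, 1, 4, 10]


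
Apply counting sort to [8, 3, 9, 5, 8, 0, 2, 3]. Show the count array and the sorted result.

Count array: [1, 0, 1, 2, 0, 1, 0, 0, 2, 1]
(count[i] = number of elements equal to i)
Cumulative count: [1, 1, 2, 4, 4, 5, 5, 5, 7, 8]
Sorted: [0, 2, 3, 3, 5, 8, 8, 9]


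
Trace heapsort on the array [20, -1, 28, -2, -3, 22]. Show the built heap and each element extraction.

Build heap: [28, -1, 22, -2, -3, 20]
Extract 28: [22, -1, 20, -2, -3, 28]
Extract 22: [20, -1, -3, -2, 22, 28]
Extract 20: [-1, -2, -3, 20, 22, 28]
Extract -1: [-2, -3, -1, 20, 22, 28]
Extract -2: [-3, -2, -1, 20, 22, 28]


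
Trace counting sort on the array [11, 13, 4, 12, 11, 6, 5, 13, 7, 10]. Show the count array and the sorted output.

Count array: [0, 0, 0, 0, 1, 1, 1, 1, 0, 0, 1, 2, 1, 2]
(count[i] = number of elements equal to i)
Cumulative count: [0, 0, 0, 0, 1, 2, 3, 4, 4, 4, 5, 7, 8, 10]
Sorted: [4, 5, 6, 7, 10, 11, 11, 12, 13, 13]


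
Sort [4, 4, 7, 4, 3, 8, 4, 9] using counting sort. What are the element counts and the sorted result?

Count array: [0, 0, 0, 1, 4, 0, 0, 1, 1, 1]
(count[i] = number of elements equal to i)
Cumulative count: [0, 0, 0, 1, 5, 5, 5, 6, 7, 8]
Sorted: [3, 4, 4, 4, 4, 7, 8, 9]


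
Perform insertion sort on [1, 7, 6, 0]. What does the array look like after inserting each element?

First element 1 is already 'sorted'
Insert 7: shifted 0 elements -> [1, 7, 6, 0]
Insert 6: shifted 1 elements -> [1, 6, 7, 0]
Insert 0: shifted 3 elements -> [0, 1, 6, 7]


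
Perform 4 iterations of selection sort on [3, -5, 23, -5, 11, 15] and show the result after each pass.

Pass 1: Select minimum -5 at index 1, swap -> [-5, 3, 23, -5, 11, 15]
Pass 2: Select minimum -5 at index 3, swap -> [-5, -5, 23, 3, 11, 15]
Pass 3: Select minimum 3 at index 3, swap -> [-5, -5, 3, 23, 11, 15]
Pass 4: Select minimum 11 at index 4, swap -> [-5, -5, 3, 11, 23, 15]


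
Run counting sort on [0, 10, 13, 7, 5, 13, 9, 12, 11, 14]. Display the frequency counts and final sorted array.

Count array: [1, 0, 0, 0, 0, 1, 0, 1, 0, 1, 1, 1, 1, 2, 1]
(count[i] = number of elements equal to i)
Cumulative count: [1, 1, 1, 1, 1, 2, 2, 3, 3, 4, 5, 6, 7, 9, 10]
Sorted: [0, 5, 7, 9, 10, 11, 12, 13, 13, 14]


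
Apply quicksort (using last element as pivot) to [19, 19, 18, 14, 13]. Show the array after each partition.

Partition 1: pivot=13 at index 0 -> [13, 19, 18, 14, 19]
Partition 2: pivot=19 at index 4 -> [13, 19, 18, 14, 19]
Partition 3: pivot=14 at index 1 -> [13, 14, 18, 19, 19]
Partition 4: pivot=19 at index 3 -> [13, 14, 18, 19, 19]


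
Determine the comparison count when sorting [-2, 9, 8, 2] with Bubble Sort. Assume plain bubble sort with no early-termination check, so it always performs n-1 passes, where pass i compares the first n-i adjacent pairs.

Pass 1: compare adjacent pairs (0,1)..(2,3) = 3 comparison(s), 2 swap(s) -> [-2, 8, 2, 9]
Pass 2: compare adjacent pairs (0,1)..(1,2) = 2 comparison(s), 1 swap(s) -> [-2, 2, 8, 9]
Pass 3: compare adjacent pairs (0,1)..(0,1) = 1 comparison(s), 0 swap(s) -> [-2, 2, 8, 9]
Total comparisons: 3 + 2 + 1 = 6


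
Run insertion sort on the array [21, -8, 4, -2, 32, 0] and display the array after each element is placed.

First element 21 is already 'sorted'
Insert -8: shifted 1 elements -> [-8, 21, 4, -2, 32, 0]
Insert 4: shifted 1 elements -> [-8, 4, 21, -2, 32, 0]
Insert -2: shifted 2 elements -> [-8, -2, 4, 21, 32, 0]
Insert 32: shifted 0 elements -> [-8, -2, 4, 21, 32, 0]
Insert 0: shifted 3 elements -> [-8, -2, 0, 4, 21, 32]


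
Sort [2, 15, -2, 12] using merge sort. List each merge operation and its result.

Divide and conquer:
  Merge [2] + [15] -> [2, 15]
  Merge [-2] + [12] -> [-2, 12]
  Merge [2, 15] + [-2, 12] -> [-2, 2, 12, 15]


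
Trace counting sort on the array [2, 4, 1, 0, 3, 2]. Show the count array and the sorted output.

Count array: [1, 1, 2, 1, 1]
(count[i] = number of elements equal to i)
Cumulative count: [1, 2, 4, 5, 6]
Sorted: [0, 1, 2, 2, 3, 4]


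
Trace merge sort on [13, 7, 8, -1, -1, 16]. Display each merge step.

Divide and conquer:
  Merge [7] + [8] -> [7, 8]
  Merge [13] + [7, 8] -> [7, 8, 13]
  Merge [-1] + [16] -> [-1, 16]
  Merge [-1] + [-1, 16] -> [-1, -1, 16]
  Merge [7, 8, 13] + [-1, -1, 16] -> [-1, -1, 7, 8, 13, 16]


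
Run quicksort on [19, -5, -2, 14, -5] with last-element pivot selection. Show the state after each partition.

Partition 1: pivot=-5 at index 1 -> [-5, -5, -2, 14, 19]
Partition 2: pivot=19 at index 4 -> [-5, -5, -2, 14, 19]
Partition 3: pivot=14 at index 3 -> [-5, -5, -2, 14, 19]


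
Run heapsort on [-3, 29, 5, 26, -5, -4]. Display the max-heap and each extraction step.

Build heap: [29, 26, 5, -3, -5, -4]
Extract 29: [26, -3, 5, -4, -5, 29]
Extract 26: [5, -3, -5, -4, 26, 29]
Extract 5: [-3, -4, -5, 5, 26, 29]
Extract -3: [-4, -5, -3, 5, 26, 29]
Extract -4: [-5, -4, -3, 5, 26, 29]


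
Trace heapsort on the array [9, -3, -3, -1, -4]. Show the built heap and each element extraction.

Build heap: [9, -1, -3, -3, -4]
Extract 9: [-1, -3, -3, -4, 9]
Extract -1: [-3, -4, -3, -1, 9]
Extract -3: [-3, -4, -3, -1, 9]
Extract -3: [-4, -3, -3, -1, 9]


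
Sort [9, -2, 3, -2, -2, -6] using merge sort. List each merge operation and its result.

Divide and conquer:
  Merge [-2] + [3] -> [-2, 3]
  Merge [9] + [-2, 3] -> [-2, 3, 9]
  Merge [-2] + [-6] -> [-6, -2]
  Merge [-2] + [-6, -2] -> [-6, -2, -2]
  Merge [-2, 3, 9] + [-6, -2, -2] -> [-6, -2, -2, -2, 3, 9]


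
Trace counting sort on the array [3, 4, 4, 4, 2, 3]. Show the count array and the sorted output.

Count array: [0, 0, 1, 2, 3]
(count[i] = number of elements equal to i)
Cumulative count: [0, 0, 1, 3, 6]
Sorted: [2, 3, 3, 4, 4, 4]


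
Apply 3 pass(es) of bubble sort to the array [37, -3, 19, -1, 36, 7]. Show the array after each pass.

After pass 1: [-3, 19, -1, 36, 7, 37] (5 swaps)
After pass 2: [-3, -1, 19, 7, 36, 37] (2 swaps)
After pass 3: [-3, -1, 7, 19, 36, 37] (1 swaps)
Total swaps: 8


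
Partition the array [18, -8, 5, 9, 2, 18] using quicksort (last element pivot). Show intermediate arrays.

Partition 1: pivot=18 at index 5 -> [18, -8, 5, 9, 2, 18]
Partition 2: pivot=2 at index 1 -> [-8, 2, 5, 9, 18, 18]
Partition 3: pivot=18 at index 4 -> [-8, 2, 5, 9, 18, 18]
Partition 4: pivot=9 at index 3 -> [-8, 2, 5, 9, 18, 18]


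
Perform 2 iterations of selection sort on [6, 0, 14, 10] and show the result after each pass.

Pass 1: Select minimum 0 at index 1, swap -> [0, 6, 14, 10]
Pass 2: Select minimum 6 at index 1, swap -> [0, 6, 14, 10]


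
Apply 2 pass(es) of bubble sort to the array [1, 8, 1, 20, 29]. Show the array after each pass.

After pass 1: [1, 1, 8, 20, 29] (1 swaps)
After pass 2: [1, 1, 8, 20, 29] (0 swaps)
Total swaps: 1


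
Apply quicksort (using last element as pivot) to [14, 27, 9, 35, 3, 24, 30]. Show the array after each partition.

Partition 1: pivot=30 at index 5 -> [14, 27, 9, 3, 24, 30, 35]
Partition 2: pivot=24 at index 3 -> [14, 9, 3, 24, 27, 30, 35]
Partition 3: pivot=3 at index 0 -> [3, 9, 14, 24, 27, 30, 35]
Partition 4: pivot=14 at index 2 -> [3, 9, 14, 24, 27, 30, 35]


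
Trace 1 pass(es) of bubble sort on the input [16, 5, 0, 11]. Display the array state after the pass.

After pass 1: [5, 0, 11, 16] (3 swaps)
Total swaps: 3


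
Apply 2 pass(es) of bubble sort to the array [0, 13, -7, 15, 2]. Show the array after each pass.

After pass 1: [0, -7, 13, 2, 15] (2 swaps)
After pass 2: [-7, 0, 2, 13, 15] (2 swaps)
Total swaps: 4


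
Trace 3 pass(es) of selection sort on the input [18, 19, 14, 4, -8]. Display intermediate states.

Pass 1: Select minimum -8 at index 4, swap -> [-8, 19, 14, 4, 18]
Pass 2: Select minimum 4 at index 3, swap -> [-8, 4, 14, 19, 18]
Pass 3: Select minimum 14 at index 2, swap -> [-8, 4, 14, 19, 18]


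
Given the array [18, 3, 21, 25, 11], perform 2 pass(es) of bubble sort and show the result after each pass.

After pass 1: [3, 18, 21, 11, 25] (2 swaps)
After pass 2: [3, 18, 11, 21, 25] (1 swaps)
Total swaps: 3


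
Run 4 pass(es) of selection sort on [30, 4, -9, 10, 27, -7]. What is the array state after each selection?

Pass 1: Select minimum -9 at index 2, swap -> [-9, 4, 30, 10, 27, -7]
Pass 2: Select minimum -7 at index 5, swap -> [-9, -7, 30, 10, 27, 4]
Pass 3: Select minimum 4 at index 5, swap -> [-9, -7, 4, 10, 27, 30]
Pass 4: Select minimum 10 at index 3, swap -> [-9, -7, 4, 10, 27, 30]


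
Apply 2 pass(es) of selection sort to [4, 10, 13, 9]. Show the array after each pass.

Pass 1: Select minimum 4 at index 0, swap -> [4, 10, 13, 9]
Pass 2: Select minimum 9 at index 3, swap -> [4, 9, 13, 10]


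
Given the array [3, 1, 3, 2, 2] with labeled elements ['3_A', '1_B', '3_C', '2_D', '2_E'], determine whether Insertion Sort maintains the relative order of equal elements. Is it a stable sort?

Trace Insertion Sort on the labeled array (the key is the number; the letter only tracks identity):
  Insert 1_B at index 0: [1_B, 3_A, 3_C, 2_D, 2_E]
  Insert 3_C at index 2: [1_B, 3_A, 3_C, 2_D, 2_E]
  Insert 2_D at index 1: [1_B, 2_D, 3_A, 3_C, 2_E]
  Insert 2_E at index 2: [1_B, 2_D, 2_E, 3_A, 3_C]
Final order: [1_B, 2_D, 2_E, 3_A, 3_C]
Equal keys:
  value 2: originally 2_D, 2_E; after sorting 2_D, 2_E -> order preserved
  value 3: originally 3_A, 3_C; after sorting 3_A, 3_C -> order preserved
All equal keys kept their original relative order. Insertion Sort is stable: elements are shifted only while they are strictly greater than the key, so a key is inserted after any equal elements already placed.
Answer: Stable


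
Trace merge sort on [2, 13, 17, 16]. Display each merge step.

Divide and conquer:
  Merge [2] + [13] -> [2, 13]
  Merge [17] + [16] -> [16, 17]
  Merge [2, 13] + [16, 17] -> [2, 13, 16, 17]


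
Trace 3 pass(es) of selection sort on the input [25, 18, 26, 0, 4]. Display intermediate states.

Pass 1: Select minimum 0 at index 3, swap -> [0, 18, 26, 25, 4]
Pass 2: Select minimum 4 at index 4, swap -> [0, 4, 26, 25, 18]
Pass 3: Select minimum 18 at index 4, swap -> [0, 4, 18, 25, 26]


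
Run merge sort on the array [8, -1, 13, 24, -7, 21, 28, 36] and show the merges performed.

Divide and conquer:
  Merge [8] + [-1] -> [-1, 8]
  Merge [13] + [24] -> [13, 24]
  Merge [-1, 8] + [13, 24] -> [-1, 8, 13, 24]
  Merge [-7] + [21] -> [-7, 21]
  Merge [28] + [36] -> [28, 36]
  Merge [-7, 21] + [28, 36] -> [-7, 21, 28, 36]
  Merge [-1, 8, 13, 24] + [-7, 21, 28, 36] -> [-7, -1, 8, 13, 21, 24, 28, 36]


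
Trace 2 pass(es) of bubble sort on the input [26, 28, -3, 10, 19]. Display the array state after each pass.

After pass 1: [26, -3, 10, 19, 28] (3 swaps)
After pass 2: [-3, 10, 19, 26, 28] (3 swaps)
Total swaps: 6


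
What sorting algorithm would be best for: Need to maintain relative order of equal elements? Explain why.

Best choice: Merge sort or Insertion sort
Reason: Both are stable; quicksort and heapsort are not stable


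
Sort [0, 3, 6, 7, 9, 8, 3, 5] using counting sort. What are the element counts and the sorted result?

Count array: [1, 0, 0, 2, 0, 1, 1, 1, 1, 1]
(count[i] = number of elements equal to i)
Cumulative count: [1, 1, 1, 3, 3, 4, 5, 6, 7, 8]
Sorted: [0, 3, 3, 5, 6, 7, 8, 9]


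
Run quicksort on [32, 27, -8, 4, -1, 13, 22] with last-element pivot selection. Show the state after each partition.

Partition 1: pivot=22 at index 4 -> [-8, 4, -1, 13, 22, 27, 32]
Partition 2: pivot=13 at index 3 -> [-8, 4, -1, 13, 22, 27, 32]
Partition 3: pivot=-1 at index 1 -> [-8, -1, 4, 13, 22, 27, 32]
Partition 4: pivot=32 at index 6 -> [-8, -1, 4, 13, 22, 27, 32]


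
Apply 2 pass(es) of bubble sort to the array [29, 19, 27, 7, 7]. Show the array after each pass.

After pass 1: [19, 27, 7, 7, 29] (4 swaps)
After pass 2: [19, 7, 7, 27, 29] (2 swaps)
Total swaps: 6


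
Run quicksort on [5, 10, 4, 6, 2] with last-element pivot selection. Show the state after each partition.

Partition 1: pivot=2 at index 0 -> [2, 10, 4, 6, 5]
Partition 2: pivot=5 at index 2 -> [2, 4, 5, 6, 10]
Partition 3: pivot=10 at index 4 -> [2, 4, 5, 6, 10]


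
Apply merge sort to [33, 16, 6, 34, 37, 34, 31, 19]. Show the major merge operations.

Divide and conquer:
  Merge [33] + [16] -> [16, 33]
  Merge [6] + [34] -> [6, 34]
  Merge [16, 33] + [6, 34] -> [6, 16, 33, 34]
  Merge [37] + [34] -> [34, 37]
  Merge [31] + [19] -> [19, 31]
  Merge [34, 37] + [19, 31] -> [19, 31, 34, 37]
  Merge [6, 16, 33, 34] + [19, 31, 34, 37] -> [6, 16, 19, 31, 33, 34, 34, 37]


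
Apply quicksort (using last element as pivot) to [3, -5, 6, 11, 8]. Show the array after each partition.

Partition 1: pivot=8 at index 3 -> [3, -5, 6, 8, 11]
Partition 2: pivot=6 at index 2 -> [3, -5, 6, 8, 11]
Partition 3: pivot=-5 at index 0 -> [-5, 3, 6, 8, 11]


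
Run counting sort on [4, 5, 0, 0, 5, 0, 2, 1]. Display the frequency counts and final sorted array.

Count array: [3, 1, 1, 0, 1, 2]
(count[i] = number of elements equal to i)
Cumulative count: [3, 4, 5, 5, 6, 8]
Sorted: [0, 0, 0, 1, 2, 4, 5, 5]


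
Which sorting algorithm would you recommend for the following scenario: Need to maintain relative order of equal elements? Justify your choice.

Best choice: Merge sort or Insertion sort
Reason: Both are stable; quicksort and heapsort are not stable


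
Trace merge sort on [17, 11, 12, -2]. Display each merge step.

Divide and conquer:
  Merge [17] + [11] -> [11, 17]
  Merge [12] + [-2] -> [-2, 12]
  Merge [11, 17] + [-2, 12] -> [-2, 11, 12, 17]


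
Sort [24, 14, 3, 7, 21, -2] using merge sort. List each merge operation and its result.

Divide and conquer:
  Merge [14] + [3] -> [3, 14]
  Merge [24] + [3, 14] -> [3, 14, 24]
  Merge [21] + [-2] -> [-2, 21]
  Merge [7] + [-2, 21] -> [-2, 7, 21]
  Merge [3, 14, 24] + [-2, 7, 21] -> [-2, 3, 7, 14, 21, 24]


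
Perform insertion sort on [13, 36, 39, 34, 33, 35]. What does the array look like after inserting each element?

First element 13 is already 'sorted'
Insert 36: shifted 0 elements -> [13, 36, 39, 34, 33, 35]
Insert 39: shifted 0 elements -> [13, 36, 39, 34, 33, 35]
Insert 34: shifted 2 elements -> [13, 34, 36, 39, 33, 35]
Insert 33: shifted 3 elements -> [13, 33, 34, 36, 39, 35]
Insert 35: shifted 2 elements -> [13, 33, 34, 35, 36, 39]


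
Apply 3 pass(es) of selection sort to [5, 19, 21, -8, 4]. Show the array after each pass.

Pass 1: Select minimum -8 at index 3, swap -> [-8, 19, 21, 5, 4]
Pass 2: Select minimum 4 at index 4, swap -> [-8, 4, 21, 5, 19]
Pass 3: Select minimum 5 at index 3, swap -> [-8, 4, 5, 21, 19]


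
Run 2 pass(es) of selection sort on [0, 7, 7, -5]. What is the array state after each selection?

Pass 1: Select minimum -5 at index 3, swap -> [-5, 7, 7, 0]
Pass 2: Select minimum 0 at index 3, swap -> [-5, 0, 7, 7]


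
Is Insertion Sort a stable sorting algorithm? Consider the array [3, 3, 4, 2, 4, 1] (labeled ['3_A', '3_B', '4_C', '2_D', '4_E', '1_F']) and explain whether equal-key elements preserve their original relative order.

Trace Insertion Sort on the labeled array (the key is the number; the letter only tracks identity):
  Insert 3_B at index 1: [3_A, 3_B, 4_C, 2_D, 4_E, 1_F]
  Insert 4_C at index 2: [3_A, 3_B, 4_C, 2_D, 4_E, 1_F]
  Insert 2_D at index 0: [2_D, 3_A, 3_B, 4_C, 4_E, 1_F]
  Insert 4_E at index 4: [2_D, 3_A, 3_B, 4_C, 4_E, 1_F]
  Insert 1_F at index 0: [1_F, 2_D, 3_A, 3_B, 4_C, 4_E]
Final order: [1_F, 2_D, 3_A, 3_B, 4_C, 4_E]
Equal keys:
  value 3: originally 3_A, 3_B; after sorting 3_A, 3_B -> order preserved
  value 4: originally 4_C, 4_E; after sorting 4_C, 4_E -> order preserved
All equal keys kept their original relative order. Insertion Sort is stable: elements are shifted only while they are strictly greater than the key, so a key is inserted after any equal elements already placed.
Answer: Stable


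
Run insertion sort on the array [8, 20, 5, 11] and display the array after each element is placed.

First element 8 is already 'sorted'
Insert 20: shifted 0 elements -> [8, 20, 5, 11]
Insert 5: shifted 2 elements -> [5, 8, 20, 11]
Insert 11: shifted 1 elements -> [5, 8, 11, 20]


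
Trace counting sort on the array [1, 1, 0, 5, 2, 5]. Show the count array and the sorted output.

Count array: [1, 2, 1, 0, 0, 2]
(count[i] = number of elements equal to i)
Cumulative count: [1, 3, 4, 4, 4, 6]
Sorted: [0, 1, 1, 2, 5, 5]


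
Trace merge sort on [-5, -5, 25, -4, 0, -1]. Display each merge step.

Divide and conquer:
  Merge [-5] + [25] -> [-5, 25]
  Merge [-5] + [-5, 25] -> [-5, -5, 25]
  Merge [0] + [-1] -> [-1, 0]
  Merge [-4] + [-1, 0] -> [-4, -1, 0]
  Merge [-5, -5, 25] + [-4, -1, 0] -> [-5, -5, -4, -1, 0, 25]


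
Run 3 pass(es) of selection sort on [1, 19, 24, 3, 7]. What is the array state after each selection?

Pass 1: Select minimum 1 at index 0, swap -> [1, 19, 24, 3, 7]
Pass 2: Select minimum 3 at index 3, swap -> [1, 3, 24, 19, 7]
Pass 3: Select minimum 7 at index 4, swap -> [1, 3, 7, 19, 24]
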